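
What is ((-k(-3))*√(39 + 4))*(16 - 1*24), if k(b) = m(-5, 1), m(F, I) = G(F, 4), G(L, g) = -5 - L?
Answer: 0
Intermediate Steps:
m(F, I) = -5 - F
k(b) = 0 (k(b) = -5 - 1*(-5) = -5 + 5 = 0)
((-k(-3))*√(39 + 4))*(16 - 1*24) = ((-1*0)*√(39 + 4))*(16 - 1*24) = (0*√43)*(16 - 24) = 0*(-8) = 0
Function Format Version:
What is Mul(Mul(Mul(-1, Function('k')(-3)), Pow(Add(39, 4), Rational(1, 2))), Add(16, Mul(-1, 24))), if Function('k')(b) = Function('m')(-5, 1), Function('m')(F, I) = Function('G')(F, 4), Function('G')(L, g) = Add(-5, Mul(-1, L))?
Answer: 0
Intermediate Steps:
Function('m')(F, I) = Add(-5, Mul(-1, F))
Function('k')(b) = 0 (Function('k')(b) = Add(-5, Mul(-1, -5)) = Add(-5, 5) = 0)
Mul(Mul(Mul(-1, Function('k')(-3)), Pow(Add(39, 4), Rational(1, 2))), Add(16, Mul(-1, 24))) = Mul(Mul(Mul(-1, 0), Pow(Add(39, 4), Rational(1, 2))), Add(16, Mul(-1, 24))) = Mul(Mul(0, Pow(43, Rational(1, 2))), Add(16, -24)) = Mul(0, -8) = 0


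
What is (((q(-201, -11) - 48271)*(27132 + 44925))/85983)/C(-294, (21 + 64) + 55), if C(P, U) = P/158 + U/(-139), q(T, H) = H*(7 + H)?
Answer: 12719998521053/902620873 ≈ 14092.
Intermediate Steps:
C(P, U) = -U/139 + P/158 (C(P, U) = P*(1/158) + U*(-1/139) = P/158 - U/139 = -U/139 + P/158)
(((q(-201, -11) - 48271)*(27132 + 44925))/85983)/C(-294, (21 + 64) + 55) = (((-11*(7 - 11) - 48271)*(27132 + 44925))/85983)/(-((21 + 64) + 55)/139 + (1/158)*(-294)) = (((-11*(-4) - 48271)*72057)*(1/85983))/(-(85 + 55)/139 - 147/79) = (((44 - 48271)*72057)*(1/85983))/(-1/139*140 - 147/79) = (-48227*72057*(1/85983))/(-140/139 - 147/79) = (-3475092939*1/85983)/(-31493/10981) = -1158364313/28661*(-10981/31493) = 12719998521053/902620873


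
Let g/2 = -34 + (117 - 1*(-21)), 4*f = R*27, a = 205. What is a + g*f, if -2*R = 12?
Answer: -8219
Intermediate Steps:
R = -6 (R = -1/2*12 = -6)
f = -81/2 (f = (-6*27)/4 = (1/4)*(-162) = -81/2 ≈ -40.500)
g = 208 (g = 2*(-34 + (117 - 1*(-21))) = 2*(-34 + (117 + 21)) = 2*(-34 + 138) = 2*104 = 208)
a + g*f = 205 + 208*(-81/2) = 205 - 8424 = -8219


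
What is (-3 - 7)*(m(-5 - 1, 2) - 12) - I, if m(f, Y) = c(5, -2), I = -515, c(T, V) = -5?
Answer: 685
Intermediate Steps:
m(f, Y) = -5
(-3 - 7)*(m(-5 - 1, 2) - 12) - I = (-3 - 7)*(-5 - 12) - 1*(-515) = -10*(-17) + 515 = 170 + 515 = 685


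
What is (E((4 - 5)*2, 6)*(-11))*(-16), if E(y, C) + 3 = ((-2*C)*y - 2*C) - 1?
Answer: 1408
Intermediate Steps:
E(y, C) = -4 - 2*C - 2*C*y (E(y, C) = -3 + (((-2*C)*y - 2*C) - 1) = -3 + ((-2*C*y - 2*C) - 1) = -3 + ((-2*C - 2*C*y) - 1) = -3 + (-1 - 2*C - 2*C*y) = -4 - 2*C - 2*C*y)
(E((4 - 5)*2, 6)*(-11))*(-16) = ((-4 - 2*6 - 2*6*(4 - 5)*2)*(-11))*(-16) = ((-4 - 12 - 2*6*(-1*2))*(-11))*(-16) = ((-4 - 12 - 2*6*(-2))*(-11))*(-16) = ((-4 - 12 + 24)*(-11))*(-16) = (8*(-11))*(-16) = -88*(-16) = 1408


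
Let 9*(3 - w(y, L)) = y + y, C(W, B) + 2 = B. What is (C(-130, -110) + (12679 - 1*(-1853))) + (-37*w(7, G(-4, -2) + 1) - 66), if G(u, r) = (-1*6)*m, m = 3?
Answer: 128705/9 ≈ 14301.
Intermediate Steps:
C(W, B) = -2 + B
G(u, r) = -18 (G(u, r) = -1*6*3 = -6*3 = -18)
w(y, L) = 3 - 2*y/9 (w(y, L) = 3 - (y + y)/9 = 3 - 2*y/9)
(C(-130, -110) + (12679 - 1*(-1853))) + (-37*w(7, G(-4, -2) + 1) - 66) = ((-2 - 110) + (12679 - 1*(-1853))) + (-37*(3 - 2/9*7) - 66) = (-112 + (12679 + 1853)) + (-37*(3 - 14/9) - 66) = (-112 + 14532) + (-37*13/9 - 66) = 14420 + (-481/9 - 66) = 14420 - 1075/9 = 128705/9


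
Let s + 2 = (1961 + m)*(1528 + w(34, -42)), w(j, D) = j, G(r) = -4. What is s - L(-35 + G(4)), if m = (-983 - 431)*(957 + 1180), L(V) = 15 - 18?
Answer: -4716860433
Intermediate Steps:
L(V) = -3
m = -3021718 (m = -1414*2137 = -3021718)
s = -4716860436 (s = -2 + (1961 - 3021718)*(1528 + 34) = -2 - 3019757*1562 = -2 - 4716860434 = -4716860436)
s - L(-35 + G(4)) = -4716860436 - 1*(-3) = -4716860436 + 3 = -4716860433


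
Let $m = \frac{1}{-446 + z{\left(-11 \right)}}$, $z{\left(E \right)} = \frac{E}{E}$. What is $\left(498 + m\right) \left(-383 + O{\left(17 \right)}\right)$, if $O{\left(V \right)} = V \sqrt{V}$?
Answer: $- \frac{84876247}{445} + \frac{3767353 \sqrt{17}}{445} \approx -1.5583 \cdot 10^{5}$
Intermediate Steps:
$z{\left(E \right)} = 1$
$O{\left(V \right)} = V^{\frac{3}{2}}$
$m = - \frac{1}{445}$ ($m = \frac{1}{-446 + 1} = \frac{1}{-445} = - \frac{1}{445} \approx -0.0022472$)
$\left(498 + m\right) \left(-383 + O{\left(17 \right)}\right) = \left(498 - \frac{1}{445}\right) \left(-383 + 17^{\frac{3}{2}}\right) = \frac{221609 \left(-383 + 17 \sqrt{17}\right)}{445} = - \frac{84876247}{445} + \frac{3767353 \sqrt{17}}{445}$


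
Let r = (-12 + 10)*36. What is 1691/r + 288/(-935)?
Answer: -1601821/67320 ≈ -23.794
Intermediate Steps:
r = -72 (r = -2*36 = -72)
1691/r + 288/(-935) = 1691/(-72) + 288/(-935) = 1691*(-1/72) + 288*(-1/935) = -1691/72 - 288/935 = -1601821/67320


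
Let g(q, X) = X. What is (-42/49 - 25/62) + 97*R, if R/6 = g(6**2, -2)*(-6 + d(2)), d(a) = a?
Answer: 2020157/434 ≈ 4654.7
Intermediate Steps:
R = 48 (R = 6*(-2*(-6 + 2)) = 6*(-2*(-4)) = 6*8 = 48)
(-42/49 - 25/62) + 97*R = (-42/49 - 25/62) + 97*48 = (-42*1/49 - 25*1/62) + 4656 = (-6/7 - 25/62) + 4656 = -547/434 + 4656 = 2020157/434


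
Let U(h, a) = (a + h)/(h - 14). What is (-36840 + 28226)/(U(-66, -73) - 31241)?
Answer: 689120/2499141 ≈ 0.27574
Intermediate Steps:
U(h, a) = (a + h)/(-14 + h)
(-36840 + 28226)/(U(-66, -73) - 31241) = (-36840 + 28226)/((-73 - 66)/(-14 - 66) - 31241) = -8614/(-139/(-80) - 31241) = -8614/(-1/80*(-139) - 31241) = -8614/(139/80 - 31241) = -8614/(-2499141/80) = -8614*(-80/2499141) = 689120/2499141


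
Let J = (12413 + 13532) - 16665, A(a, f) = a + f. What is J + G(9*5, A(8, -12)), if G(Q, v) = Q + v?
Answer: 9321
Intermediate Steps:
J = 9280 (J = 25945 - 16665 = 9280)
J + G(9*5, A(8, -12)) = 9280 + (9*5 + (8 - 12)) = 9280 + (45 - 4) = 9280 + 41 = 9321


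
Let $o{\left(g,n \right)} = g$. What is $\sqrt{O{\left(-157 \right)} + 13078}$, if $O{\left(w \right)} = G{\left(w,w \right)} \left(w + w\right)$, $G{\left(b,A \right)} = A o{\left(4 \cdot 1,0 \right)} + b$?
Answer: $4 \sqrt{16223} \approx 509.48$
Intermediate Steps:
$G{\left(b,A \right)} = b + 4 A$ ($G{\left(b,A \right)} = A 4 \cdot 1 + b = A 4 + b = 4 A + b = b + 4 A$)
$O{\left(w \right)} = 10 w^{2}$ ($O{\left(w \right)} = \left(w + 4 w\right) \left(w + w\right) = 5 w 2 w = 10 w^{2}$)
$\sqrt{O{\left(-157 \right)} + 13078} = \sqrt{10 \left(-157\right)^{2} + 13078} = \sqrt{10 \cdot 24649 + 13078} = \sqrt{246490 + 13078} = \sqrt{259568} = 4 \sqrt{16223}$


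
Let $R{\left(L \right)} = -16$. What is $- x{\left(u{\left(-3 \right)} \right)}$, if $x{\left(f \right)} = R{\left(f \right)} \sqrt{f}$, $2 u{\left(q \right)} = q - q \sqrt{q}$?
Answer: $8 \sqrt{-6 + 6 i \sqrt{3}} \approx 13.856 + 24.0 i$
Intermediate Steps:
$u{\left(q \right)} = \frac{q}{2} - \frac{q^{\frac{3}{2}}}{2}$ ($u{\left(q \right)} = \frac{q - q \sqrt{q}}{2} = \frac{q - q^{\frac{3}{2}}}{2} = \frac{q}{2} - \frac{q^{\frac{3}{2}}}{2}$)
$x{\left(f \right)} = - 16 \sqrt{f}$
$- x{\left(u{\left(-3 \right)} \right)} = - \left(-16\right) \sqrt{\frac{1}{2} \left(-3\right) - \frac{\left(-3\right)^{\frac{3}{2}}}{2}} = - \left(-16\right) \sqrt{- \frac{3}{2} - \frac{\left(-3\right) i \sqrt{3}}{2}} = - \left(-16\right) \sqrt{- \frac{3}{2} + \frac{3 i \sqrt{3}}{2}} = 16 \sqrt{- \frac{3}{2} + \frac{3 i \sqrt{3}}{2}}$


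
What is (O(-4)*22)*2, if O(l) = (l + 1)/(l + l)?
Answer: 33/2 ≈ 16.500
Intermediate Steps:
O(l) = (1 + l)/(2*l) (O(l) = (1 + l)/((2*l)) = (1 + l)*(1/(2*l)) = (1 + l)/(2*l))
(O(-4)*22)*2 = (((1/2)*(1 - 4)/(-4))*22)*2 = (((1/2)*(-1/4)*(-3))*22)*2 = ((3/8)*22)*2 = (33/4)*2 = 33/2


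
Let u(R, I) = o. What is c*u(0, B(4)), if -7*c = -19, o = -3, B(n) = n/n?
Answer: -57/7 ≈ -8.1429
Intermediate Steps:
B(n) = 1
c = 19/7 (c = -1/7*(-19) = 19/7 ≈ 2.7143)
u(R, I) = -3
c*u(0, B(4)) = (19/7)*(-3) = -57/7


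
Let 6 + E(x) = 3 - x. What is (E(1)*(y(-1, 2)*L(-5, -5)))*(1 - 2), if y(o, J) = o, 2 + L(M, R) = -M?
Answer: -12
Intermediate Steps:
L(M, R) = -2 - M
E(x) = -3 - x (E(x) = -6 + (3 - x) = -3 - x)
(E(1)*(y(-1, 2)*L(-5, -5)))*(1 - 2) = ((-3 - 1*1)*(-(-2 - 1*(-5))))*(1 - 2) = ((-3 - 1)*(-(-2 + 5)))*(-1) = -(-4)*3*(-1) = -4*(-3)*(-1) = 12*(-1) = -12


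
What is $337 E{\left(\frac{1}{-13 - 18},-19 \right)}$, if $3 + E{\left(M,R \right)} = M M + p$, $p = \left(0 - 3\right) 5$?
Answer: $- \frac{5829089}{961} \approx -6065.6$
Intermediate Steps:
$p = -15$ ($p = \left(-3\right) 5 = -15$)
$E{\left(M,R \right)} = -18 + M^{2}$ ($E{\left(M,R \right)} = -3 + \left(M M - 15\right) = -3 + \left(M^{2} - 15\right) = -3 + \left(-15 + M^{2}\right) = -18 + M^{2}$)
$337 E{\left(\frac{1}{-13 - 18},-19 \right)} = 337 \left(-18 + \left(\frac{1}{-13 - 18}\right)^{2}\right) = 337 \left(-18 + \left(\frac{1}{-31}\right)^{2}\right) = 337 \left(-18 + \left(- \frac{1}{31}\right)^{2}\right) = 337 \left(-18 + \frac{1}{961}\right) = 337 \left(- \frac{17297}{961}\right) = - \frac{5829089}{961}$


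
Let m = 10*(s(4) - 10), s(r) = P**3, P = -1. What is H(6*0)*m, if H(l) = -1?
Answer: 110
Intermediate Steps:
s(r) = -1 (s(r) = (-1)**3 = -1)
m = -110 (m = 10*(-1 - 10) = 10*(-11) = -110)
H(6*0)*m = -1*(-110) = 110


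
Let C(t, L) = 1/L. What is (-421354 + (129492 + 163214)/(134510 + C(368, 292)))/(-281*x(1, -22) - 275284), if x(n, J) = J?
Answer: 8274701150441/5284748997471 ≈ 1.5658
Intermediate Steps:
(-421354 + (129492 + 163214)/(134510 + C(368, 292)))/(-281*x(1, -22) - 275284) = (-421354 + (129492 + 163214)/(134510 + 1/292))/(-281*(-22) - 275284) = (-421354 + 292706/(134510 + 1/292))/(6182 - 275284) = (-421354 + 292706/(39276921/292))/(-269102) = (-421354 + 292706*(292/39276921))*(-1/269102) = (-421354 + 85470152/39276921)*(-1/269102) = -16549402300882/39276921*(-1/269102) = 8274701150441/5284748997471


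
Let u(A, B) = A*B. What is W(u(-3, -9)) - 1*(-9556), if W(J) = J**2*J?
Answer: 29239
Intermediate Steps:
W(J) = J**3
W(u(-3, -9)) - 1*(-9556) = (-3*(-9))**3 - 1*(-9556) = 27**3 + 9556 = 19683 + 9556 = 29239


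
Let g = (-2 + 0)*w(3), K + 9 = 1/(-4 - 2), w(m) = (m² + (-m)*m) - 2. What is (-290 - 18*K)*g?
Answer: -500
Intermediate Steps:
w(m) = -2 (w(m) = (m² - m²) - 2 = 0 - 2 = -2)
K = -55/6 (K = -9 + 1/(-4 - 2) = -9 + 1/(-6) = -9 - ⅙ = -55/6 ≈ -9.1667)
g = 4 (g = (-2 + 0)*(-2) = -2*(-2) = 4)
(-290 - 18*K)*g = (-290 - 18*(-55/6))*4 = (-290 + 165)*4 = -125*4 = -500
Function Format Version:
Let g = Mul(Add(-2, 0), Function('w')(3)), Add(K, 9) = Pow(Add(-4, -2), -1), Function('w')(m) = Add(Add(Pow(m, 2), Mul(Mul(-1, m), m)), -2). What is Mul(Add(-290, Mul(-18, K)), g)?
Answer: -500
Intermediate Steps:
Function('w')(m) = -2 (Function('w')(m) = Add(Add(Pow(m, 2), Mul(-1, Pow(m, 2))), -2) = Add(0, -2) = -2)
K = Rational(-55, 6) (K = Add(-9, Pow(Add(-4, -2), -1)) = Add(-9, Pow(-6, -1)) = Add(-9, Rational(-1, 6)) = Rational(-55, 6) ≈ -9.1667)
g = 4 (g = Mul(Add(-2, 0), -2) = Mul(-2, -2) = 4)
Mul(Add(-290, Mul(-18, K)), g) = Mul(Add(-290, Mul(-18, Rational(-55, 6))), 4) = Mul(Add(-290, 165), 4) = Mul(-125, 4) = -500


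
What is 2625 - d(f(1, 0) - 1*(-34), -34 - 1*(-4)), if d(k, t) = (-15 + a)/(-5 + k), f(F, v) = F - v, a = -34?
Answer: 78799/30 ≈ 2626.6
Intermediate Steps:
d(k, t) = -49/(-5 + k) (d(k, t) = (-15 - 34)/(-5 + k) = -49/(-5 + k))
2625 - d(f(1, 0) - 1*(-34), -34 - 1*(-4)) = 2625 - (-49)/(-5 + ((1 - 1*0) - 1*(-34))) = 2625 - (-49)/(-5 + ((1 + 0) + 34)) = 2625 - (-49)/(-5 + (1 + 34)) = 2625 - (-49)/(-5 + 35) = 2625 - (-49)/30 = 2625 - 1*(-49/30) = 2625 + 49/30 = 78799/30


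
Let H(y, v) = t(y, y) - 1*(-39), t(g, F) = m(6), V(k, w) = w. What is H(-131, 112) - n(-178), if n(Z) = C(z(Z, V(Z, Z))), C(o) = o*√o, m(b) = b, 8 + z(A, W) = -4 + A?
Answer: 45 + 190*I*√190 ≈ 45.0 + 2619.0*I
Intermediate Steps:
z(A, W) = -12 + A (z(A, W) = -8 + (-4 + A) = -12 + A)
C(o) = o^(3/2)
n(Z) = (-12 + Z)^(3/2)
t(g, F) = 6
H(y, v) = 45 (H(y, v) = 6 - 1*(-39) = 6 + 39 = 45)
H(-131, 112) - n(-178) = 45 - (-12 - 178)^(3/2) = 45 - (-190)^(3/2) = 45 - (-190)*I*√190 = 45 + 190*I*√190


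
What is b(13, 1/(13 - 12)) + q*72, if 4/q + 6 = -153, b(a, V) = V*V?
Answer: -43/53 ≈ -0.81132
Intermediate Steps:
b(a, V) = V²
q = -4/159 (q = 4/(-6 - 153) = 4/(-159) = 4*(-1/159) = -4/159 ≈ -0.025157)
b(13, 1/(13 - 12)) + q*72 = (1/(13 - 12))² - 4/159*72 = (1/1)² - 96/53 = 1² - 96/53 = 1 - 96/53 = -43/53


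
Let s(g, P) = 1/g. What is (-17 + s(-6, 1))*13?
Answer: -1339/6 ≈ -223.17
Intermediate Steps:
s(g, P) = 1/g
(-17 + s(-6, 1))*13 = (-17 + 1/(-6))*13 = (-17 - ⅙)*13 = -103/6*13 = -1339/6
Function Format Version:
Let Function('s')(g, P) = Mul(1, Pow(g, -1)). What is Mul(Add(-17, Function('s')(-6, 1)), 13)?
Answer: Rational(-1339, 6) ≈ -223.17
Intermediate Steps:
Function('s')(g, P) = Pow(g, -1)
Mul(Add(-17, Function('s')(-6, 1)), 13) = Mul(Add(-17, Pow(-6, -1)), 13) = Mul(Add(-17, Rational(-1, 6)), 13) = Mul(Rational(-103, 6), 13) = Rational(-1339, 6)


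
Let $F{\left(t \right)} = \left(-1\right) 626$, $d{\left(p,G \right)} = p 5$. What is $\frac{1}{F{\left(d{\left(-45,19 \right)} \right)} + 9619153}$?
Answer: $\frac{1}{9618527} \approx 1.0397 \cdot 10^{-7}$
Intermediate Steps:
$d{\left(p,G \right)} = 5 p$
$F{\left(t \right)} = -626$
$\frac{1}{F{\left(d{\left(-45,19 \right)} \right)} + 9619153} = \frac{1}{-626 + 9619153} = \frac{1}{9618527}$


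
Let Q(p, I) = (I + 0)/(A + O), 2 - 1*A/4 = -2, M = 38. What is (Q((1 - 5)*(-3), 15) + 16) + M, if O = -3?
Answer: 717/13 ≈ 55.154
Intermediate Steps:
A = 16 (A = 8 - 4*(-2) = 8 + 8 = 16)
Q(p, I) = I/13 (Q(p, I) = (I + 0)/(16 - 3) = I/13)
(Q((1 - 5)*(-3), 15) + 16) + M = ((1/13)*15 + 16) + 38 = (15/13 + 16) + 38 = 223/13 + 38 = 717/13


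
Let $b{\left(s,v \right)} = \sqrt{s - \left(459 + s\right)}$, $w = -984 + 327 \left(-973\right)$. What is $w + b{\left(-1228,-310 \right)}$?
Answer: $-319155 + 3 i \sqrt{51} \approx -3.1916 \cdot 10^{5} + 21.424 i$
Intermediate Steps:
$w = -319155$ ($w = -984 - 318171 = -319155$)
$b{\left(s,v \right)} = 3 i \sqrt{51}$ ($b{\left(s,v \right)} = \sqrt{-459} = 3 i \sqrt{51}$)
$w + b{\left(-1228,-310 \right)} = -319155 + 3 i \sqrt{51}$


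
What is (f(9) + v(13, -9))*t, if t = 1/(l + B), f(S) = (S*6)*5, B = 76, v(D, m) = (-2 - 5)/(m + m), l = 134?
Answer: 4867/3780 ≈ 1.2876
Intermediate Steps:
v(D, m) = -7/(2*m) (v(D, m) = -7*1/(2*m) = -7/(2*m))
f(S) = 30*S (f(S) = (6*S)*5 = 30*S)
t = 1/210 (t = 1/(134 + 76) = 1/210 ≈ 0.0047619)
(f(9) + v(13, -9))*t = (30*9 - 7/2/(-9))*(1/210) = (270 - 7/2*(-⅑))*(1/210) = (270 + 7/18)*(1/210) = (4867/18)*(1/210) = 4867/3780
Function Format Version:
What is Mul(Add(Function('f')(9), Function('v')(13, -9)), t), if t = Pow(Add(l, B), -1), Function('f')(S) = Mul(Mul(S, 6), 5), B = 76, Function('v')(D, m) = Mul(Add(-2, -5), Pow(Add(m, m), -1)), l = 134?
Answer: Rational(4867, 3780) ≈ 1.2876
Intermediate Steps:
Function('v')(D, m) = Mul(Rational(-7, 2), Pow(m, -1)) (Function('v')(D, m) = Mul(-7, Pow(Mul(2, m), -1)) = Mul(-7, Mul(Rational(1, 2), Pow(m, -1))) = Mul(Rational(-7, 2), Pow(m, -1)))
Function('f')(S) = Mul(30, S) (Function('f')(S) = Mul(Mul(6, S), 5) = Mul(30, S))
t = Rational(1, 210) (t = Pow(Add(134, 76), -1) = Pow(210, -1) = Rational(1, 210) ≈ 0.0047619)
Mul(Add(Function('f')(9), Function('v')(13, -9)), t) = Mul(Add(Mul(30, 9), Mul(Rational(-7, 2), Pow(-9, -1))), Rational(1, 210)) = Mul(Add(270, Mul(Rational(-7, 2), Rational(-1, 9))), Rational(1, 210)) = Mul(Add(270, Rational(7, 18)), Rational(1, 210)) = Mul(Rational(4867, 18), Rational(1, 210)) = Rational(4867, 3780)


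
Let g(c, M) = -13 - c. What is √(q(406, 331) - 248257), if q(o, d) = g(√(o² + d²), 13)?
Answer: √(-248270 - √274397) ≈ 498.79*I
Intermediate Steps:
q(o, d) = -13 - √(d² + o²) (q(o, d) = -13 - √(o² + d²) = -13 - √(d² + o²))
√(q(406, 331) - 248257) = √((-13 - √(331² + 406²)) - 248257) = √((-13 - √(109561 + 164836)) - 248257) = √((-13 - √274397) - 248257) = √(-248270 - √274397)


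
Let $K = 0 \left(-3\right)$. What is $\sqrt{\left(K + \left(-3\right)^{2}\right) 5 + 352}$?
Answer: $\sqrt{397} \approx 19.925$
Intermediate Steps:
$K = 0$
$\sqrt{\left(K + \left(-3\right)^{2}\right) 5 + 352} = \sqrt{\left(0 + \left(-3\right)^{2}\right) 5 + 352} = \sqrt{\left(0 + 9\right) 5 + 352} = \sqrt{9 \cdot 5 + 352} = \sqrt{45 + 352} = \sqrt{397}$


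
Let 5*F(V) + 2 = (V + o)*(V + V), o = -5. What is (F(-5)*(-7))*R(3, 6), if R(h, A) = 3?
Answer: -2058/5 ≈ -411.60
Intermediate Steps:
F(V) = -2/5 + 2*V*(-5 + V)/5 (F(V) = -2/5 + ((V - 5)*(V + V))/5 = -2/5 + ((-5 + V)*(2*V))/5 = -2/5 + (2*V*(-5 + V))/5 = -2/5 + 2*V*(-5 + V)/5)
(F(-5)*(-7))*R(3, 6) = ((-2/5 - 2*(-5) + (2/5)*(-5)**2)*(-7))*3 = ((-2/5 + 10 + (2/5)*25)*(-7))*3 = ((-2/5 + 10 + 10)*(-7))*3 = ((98/5)*(-7))*3 = -686/5*3 = -2058/5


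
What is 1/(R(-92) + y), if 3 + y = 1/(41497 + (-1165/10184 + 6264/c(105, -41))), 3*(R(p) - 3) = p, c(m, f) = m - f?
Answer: -92646026841/2841142592828 ≈ -0.032609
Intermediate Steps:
R(p) = 3 + p/3
y = -92645283409/30882008947 (y = -3 + 1/(41497 + (-1165/10184 + 6264/(105 - 1*(-41)))) = -3 + 1/(41497 + (-1165*1/10184 + 6264/(105 + 41))) = -3 + 1/(41497 + (-1165/10184 + 6264/146)) = -3 + 1/(41497 + (-1165/10184 + 6264*(1/146))) = -3 + 1/(41497 + (-1165/10184 + 3132/73)) = -3 + 1/(41497 + 31811243/743432) = -3 + 1/(30882008947/743432) = -3 + 743432/30882008947 = -92645283409/30882008947 ≈ -3.0000)
1/(R(-92) + y) = 1/((3 + (⅓)*(-92)) - 92645283409/30882008947) = 1/((3 - 92/3) - 92645283409/30882008947) = 1/(-83/3 - 92645283409/30882008947) = 1/(-2841142592828/92646026841) = -92646026841/2841142592828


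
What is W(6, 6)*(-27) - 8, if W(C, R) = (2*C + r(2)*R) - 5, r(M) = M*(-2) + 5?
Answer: -359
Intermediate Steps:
r(M) = 5 - 2*M (r(M) = -2*M + 5 = 5 - 2*M)
W(C, R) = -5 + R + 2*C (W(C, R) = (2*C + (5 - 2*2)*R) - 5 = (2*C + (5 - 4)*R) - 5 = (2*C + 1*R) - 5 = (2*C + R) - 5 = (R + 2*C) - 5 = -5 + R + 2*C)
W(6, 6)*(-27) - 8 = (-5 + 6 + 2*6)*(-27) - 8 = (-5 + 6 + 12)*(-27) - 8 = 13*(-27) - 8 = -351 - 8 = -359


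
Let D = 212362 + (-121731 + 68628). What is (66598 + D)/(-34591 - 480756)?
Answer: -225857/515347 ≈ -0.43826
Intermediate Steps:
D = 159259 (D = 212362 - 53103 = 159259)
(66598 + D)/(-34591 - 480756) = (66598 + 159259)/(-34591 - 480756) = 225857/(-515347) = 225857*(-1/515347) = -225857/515347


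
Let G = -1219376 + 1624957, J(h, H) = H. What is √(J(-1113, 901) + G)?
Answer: √406482 ≈ 637.56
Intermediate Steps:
G = 405581
√(J(-1113, 901) + G) = √(901 + 405581) = √406482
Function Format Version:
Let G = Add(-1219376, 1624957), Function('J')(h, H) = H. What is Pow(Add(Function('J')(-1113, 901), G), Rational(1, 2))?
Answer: Pow(406482, Rational(1, 2)) ≈ 637.56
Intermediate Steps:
G = 405581
Pow(Add(Function('J')(-1113, 901), G), Rational(1, 2)) = Pow(Add(901, 405581), Rational(1, 2)) = Pow(406482, Rational(1, 2))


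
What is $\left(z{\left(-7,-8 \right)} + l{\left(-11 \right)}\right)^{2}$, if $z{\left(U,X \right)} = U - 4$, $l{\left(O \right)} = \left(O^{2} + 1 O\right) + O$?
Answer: $7744$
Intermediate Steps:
$l{\left(O \right)} = O^{2} + 2 O$ ($l{\left(O \right)} = \left(O^{2} + O\right) + O = \left(O + O^{2}\right) + O = O^{2} + 2 O$)
$z{\left(U,X \right)} = -4 + U$ ($z{\left(U,X \right)} = U - 4 = -4 + U$)
$\left(z{\left(-7,-8 \right)} + l{\left(-11 \right)}\right)^{2} = \left(\left(-4 - 7\right) - 11 \left(2 - 11\right)\right)^{2} = \left(-11 - -99\right)^{2} = \left(-11 + 99\right)^{2} = 88^{2} = 7744$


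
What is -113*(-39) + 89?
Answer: 4496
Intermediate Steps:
-113*(-39) + 89 = 4407 + 89 = 4496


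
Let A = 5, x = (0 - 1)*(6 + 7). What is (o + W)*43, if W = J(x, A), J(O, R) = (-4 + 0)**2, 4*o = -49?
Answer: 645/4 ≈ 161.25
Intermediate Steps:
o = -49/4 (o = (1/4)*(-49) = -49/4 ≈ -12.250)
x = -13 (x = -1*13 = -13)
J(O, R) = 16 (J(O, R) = (-4)**2 = 16)
W = 16
(o + W)*43 = (-49/4 + 16)*43 = (15/4)*43 = 645/4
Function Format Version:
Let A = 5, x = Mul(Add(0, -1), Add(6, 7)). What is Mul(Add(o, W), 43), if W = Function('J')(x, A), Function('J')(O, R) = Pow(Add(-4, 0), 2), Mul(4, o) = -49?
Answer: Rational(645, 4) ≈ 161.25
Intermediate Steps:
o = Rational(-49, 4) (o = Mul(Rational(1, 4), -49) = Rational(-49, 4) ≈ -12.250)
x = -13 (x = Mul(-1, 13) = -13)
Function('J')(O, R) = 16 (Function('J')(O, R) = Pow(-4, 2) = 16)
W = 16
Mul(Add(o, W), 43) = Mul(Add(Rational(-49, 4), 16), 43) = Mul(Rational(15, 4), 43) = Rational(645, 4)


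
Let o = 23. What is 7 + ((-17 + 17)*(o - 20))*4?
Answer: 7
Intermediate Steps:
7 + ((-17 + 17)*(o - 20))*4 = 7 + ((-17 + 17)*(23 - 20))*4 = 7 + (0*3)*4 = 7 + 0*4 = 7 + 0 = 7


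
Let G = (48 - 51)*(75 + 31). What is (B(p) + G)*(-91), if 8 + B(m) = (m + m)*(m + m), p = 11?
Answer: -14378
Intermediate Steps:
B(m) = -8 + 4*m² (B(m) = -8 + (m + m)*(m + m) = -8 + (2*m)*(2*m) = -8 + 4*m²)
G = -318 (G = -3*106 = -318)
(B(p) + G)*(-91) = ((-8 + 4*11²) - 318)*(-91) = ((-8 + 4*121) - 318)*(-91) = ((-8 + 484) - 318)*(-91) = (476 - 318)*(-91) = 158*(-91) = -14378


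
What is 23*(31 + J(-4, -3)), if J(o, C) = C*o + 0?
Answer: 989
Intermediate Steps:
J(o, C) = C*o
23*(31 + J(-4, -3)) = 23*(31 - 3*(-4)) = 23*(31 + 12) = 23*43 = 989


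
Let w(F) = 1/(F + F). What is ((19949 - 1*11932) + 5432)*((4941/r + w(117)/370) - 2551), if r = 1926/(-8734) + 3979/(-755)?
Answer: -932614785269732081/20094727380 ≈ -4.6411e+7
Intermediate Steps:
w(F) = 1/(2*F)
r = -18103358/3297085 (r = 1926*(-1/8734) + 3979*(-1/755) = -963/4367 - 3979/755 = -18103358/3297085 ≈ -5.4907)
((19949 - 1*11932) + 5432)*((4941/r + w(117)/370) - 2551) = ((19949 - 1*11932) + 5432)*((4941/(-18103358/3297085) + ((1/2)/117)/370) - 2551) = ((19949 - 11932) + 5432)*((4941*(-3297085/18103358) + ((1/2)*(1/117))*(1/370)) - 2551) = (8017 + 5432)*((-16290896985/18103358 + (1/234)*(1/370)) - 2551) = 13449*((-16290896985/18103358 + 1/86580) - 2551) = 13449*(-54248686263767/60284182140 - 2551) = 13449*(-208033634902907/60284182140) = -932614785269732081/20094727380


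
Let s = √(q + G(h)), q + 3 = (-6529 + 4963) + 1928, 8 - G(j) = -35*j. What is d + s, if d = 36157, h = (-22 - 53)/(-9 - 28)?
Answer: 36157 + 2*√149887/37 ≈ 36178.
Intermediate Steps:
h = 75/37 (h = -75/(-37) = -75*(-1/37) = 75/37 ≈ 2.0270)
G(j) = 8 + 35*j (G(j) = 8 - (-35)*j = 8 + 35*j)
q = 359 (q = -3 + ((-6529 + 4963) + 1928) = -3 + (-1566 + 1928) = -3 + 362 = 359)
s = 2*√149887/37 (s = √(359 + (8 + 35*(75/37))) = √(359 + (8 + 2625/37)) = √(359 + 2921/37) = √(16204/37) = 2*√149887/37 ≈ 20.927)
d + s = 36157 + 2*√149887/37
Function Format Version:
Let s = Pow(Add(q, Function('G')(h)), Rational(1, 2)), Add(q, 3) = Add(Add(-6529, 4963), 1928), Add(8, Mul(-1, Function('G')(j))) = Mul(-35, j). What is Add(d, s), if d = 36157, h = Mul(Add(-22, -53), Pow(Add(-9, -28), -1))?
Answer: Add(36157, Mul(Rational(2, 37), Pow(149887, Rational(1, 2)))) ≈ 36178.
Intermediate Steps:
h = Rational(75, 37) (h = Mul(-75, Pow(-37, -1)) = Mul(-75, Rational(-1, 37)) = Rational(75, 37) ≈ 2.0270)
Function('G')(j) = Add(8, Mul(35, j)) (Function('G')(j) = Add(8, Mul(-1, Mul(-35, j))) = Add(8, Mul(35, j)))
q = 359 (q = Add(-3, Add(Add(-6529, 4963), 1928)) = Add(-3, Add(-1566, 1928)) = Add(-3, 362) = 359)
s = Mul(Rational(2, 37), Pow(149887, Rational(1, 2))) (s = Pow(Add(359, Add(8, Mul(35, Rational(75, 37)))), Rational(1, 2)) = Pow(Add(359, Add(8, Rational(2625, 37))), Rational(1, 2)) = Pow(Add(359, Rational(2921, 37)), Rational(1, 2)) = Pow(Rational(16204, 37), Rational(1, 2)) = Mul(Rational(2, 37), Pow(149887, Rational(1, 2))) ≈ 20.927)
Add(d, s) = Add(36157, Mul(Rational(2, 37), Pow(149887, Rational(1, 2))))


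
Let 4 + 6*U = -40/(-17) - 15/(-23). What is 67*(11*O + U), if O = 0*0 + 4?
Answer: 6889945/2346 ≈ 2936.9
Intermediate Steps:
U = -389/2346 (U = -2/3 + (-40/(-17) - 15/(-23))/6 = -2/3 + (-40*(-1/17) - 15*(-1/23))/6 = -2/3 + (40/17 + 15/23)/6 = -2/3 + (1/6)*(1175/391) = -2/3 + 1175/2346 = -389/2346 ≈ -0.16581)
O = 4 (O = 0 + 4 = 4)
67*(11*O + U) = 67*(11*4 - 389/2346) = 67*(44 - 389/2346) = 67*(102835/2346) = 6889945/2346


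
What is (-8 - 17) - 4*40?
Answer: -185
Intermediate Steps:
(-8 - 17) - 4*40 = -25 - 160 = -185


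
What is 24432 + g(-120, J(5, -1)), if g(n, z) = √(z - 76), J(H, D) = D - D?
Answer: 24432 + 2*I*√19 ≈ 24432.0 + 8.7178*I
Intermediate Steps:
J(H, D) = 0
g(n, z) = √(-76 + z)
24432 + g(-120, J(5, -1)) = 24432 + √(-76 + 0) = 24432 + √(-76) = 24432 + 2*I*√19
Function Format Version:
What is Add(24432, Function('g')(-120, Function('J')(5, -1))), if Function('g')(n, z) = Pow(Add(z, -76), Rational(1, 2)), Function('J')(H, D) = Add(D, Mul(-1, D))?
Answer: Add(24432, Mul(2, I, Pow(19, Rational(1, 2)))) ≈ Add(24432., Mul(8.7178, I))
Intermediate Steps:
Function('J')(H, D) = 0
Function('g')(n, z) = Pow(Add(-76, z), Rational(1, 2))
Add(24432, Function('g')(-120, Function('J')(5, -1))) = Add(24432, Pow(Add(-76, 0), Rational(1, 2))) = Add(24432, Pow(-76, Rational(1, 2))) = Add(24432, Mul(2, I, Pow(19, Rational(1, 2))))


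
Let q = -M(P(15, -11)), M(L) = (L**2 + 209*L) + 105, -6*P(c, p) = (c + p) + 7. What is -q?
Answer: -9893/36 ≈ -274.81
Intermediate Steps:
P(c, p) = -7/6 - c/6 - p/6 (P(c, p) = -((c + p) + 7)/6 = -(7 + c + p)/6 = -7/6 - c/6 - p/6)
M(L) = 105 + L**2 + 209*L
q = 9893/36 (q = -(105 + (-7/6 - 1/6*15 - 1/6*(-11))**2 + 209*(-7/6 - 1/6*15 - 1/6*(-11))) = -(105 + (-7/6 - 5/2 + 11/6)**2 + 209*(-7/6 - 5/2 + 11/6)) = -(105 + (-11/6)**2 + 209*(-11/6)) = -(105 + 121/36 - 2299/6) = -1*(-9893/36) = 9893/36 ≈ 274.81)
-q = -1*9893/36 = -9893/36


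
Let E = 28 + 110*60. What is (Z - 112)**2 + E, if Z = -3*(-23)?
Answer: 8477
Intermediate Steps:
Z = 69
E = 6628 (E = 28 + 6600 = 6628)
(Z - 112)**2 + E = (69 - 112)**2 + 6628 = (-43)**2 + 6628 = 1849 + 6628 = 8477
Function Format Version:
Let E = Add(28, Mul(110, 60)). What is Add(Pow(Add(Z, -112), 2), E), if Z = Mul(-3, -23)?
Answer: 8477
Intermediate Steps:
Z = 69
E = 6628 (E = Add(28, 6600) = 6628)
Add(Pow(Add(Z, -112), 2), E) = Add(Pow(Add(69, -112), 2), 6628) = Add(Pow(-43, 2), 6628) = Add(1849, 6628) = 8477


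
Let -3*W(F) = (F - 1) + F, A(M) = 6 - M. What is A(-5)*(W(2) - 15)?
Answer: -176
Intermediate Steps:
W(F) = 1/3 - 2*F/3 (W(F) = -((F - 1) + F)/3 = -((-1 + F) + F)/3 = -(-1 + 2*F)/3 = 1/3 - 2*F/3)
A(-5)*(W(2) - 15) = (6 - 1*(-5))*((1/3 - 2/3*2) - 15) = (6 + 5)*((1/3 - 4/3) - 15) = 11*(-1 - 15) = 11*(-16) = -176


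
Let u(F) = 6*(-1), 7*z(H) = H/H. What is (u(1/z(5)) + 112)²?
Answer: 11236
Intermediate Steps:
z(H) = ⅐ (z(H) = (H/H)/7 = (⅐)*1 = ⅐)
u(F) = -6
(u(1/z(5)) + 112)² = (-6 + 112)² = 106² = 11236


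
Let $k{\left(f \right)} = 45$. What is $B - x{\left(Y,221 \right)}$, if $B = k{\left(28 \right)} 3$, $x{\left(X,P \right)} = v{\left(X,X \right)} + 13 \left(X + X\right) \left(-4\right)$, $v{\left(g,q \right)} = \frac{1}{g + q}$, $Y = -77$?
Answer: $- \frac{1212441}{154} \approx -7873.0$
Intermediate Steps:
$x{\left(X,P \right)} = \frac{1}{2 X} - 104 X$ ($x{\left(X,P \right)} = \frac{1}{X + X} + 13 \left(X + X\right) \left(-4\right) = \frac{1}{2 X} + 13 \cdot 2 X \left(-4\right) = \frac{1}{2 X} + 13 \left(- 8 X\right) = \frac{1}{2 X} - 104 X$)
$B = 135$ ($B = 45 \cdot 3 = 135$)
$B - x{\left(Y,221 \right)} = 135 - \left(\frac{1}{2 \left(-77\right)} - -8008\right) = 135 - \left(\frac{1}{2} \left(- \frac{1}{77}\right) + 8008\right) = 135 - \left(- \frac{1}{154} + 8008\right) = 135 - \frac{1233231}{154} = - \frac{1212441}{154}$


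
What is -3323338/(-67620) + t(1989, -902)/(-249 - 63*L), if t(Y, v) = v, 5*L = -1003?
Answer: 8564828453/174527220 ≈ 49.074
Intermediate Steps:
L = -1003/5 (L = (⅕)*(-1003) = -1003/5 ≈ -200.60)
-3323338/(-67620) + t(1989, -902)/(-249 - 63*L) = -3323338/(-67620) - 902/(-249 - 63*(-1003/5)) = -3323338*(-1/67620) - 902/(-249 + 63189/5) = 1661669/33810 - 902/61944/5 = 1661669/33810 - 902*5/61944 = 1661669/33810 - 2255/30972 = 8564828453/174527220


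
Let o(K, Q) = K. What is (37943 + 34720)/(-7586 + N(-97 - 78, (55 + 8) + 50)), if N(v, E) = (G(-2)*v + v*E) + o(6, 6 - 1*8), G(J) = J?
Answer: -72663/27005 ≈ -2.6907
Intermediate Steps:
N(v, E) = 6 - 2*v + E*v (N(v, E) = (-2*v + v*E) + 6 = (-2*v + E*v) + 6 = 6 - 2*v + E*v)
(37943 + 34720)/(-7586 + N(-97 - 78, (55 + 8) + 50)) = (37943 + 34720)/(-7586 + (6 - 2*(-97 - 78) + ((55 + 8) + 50)*(-97 - 78))) = 72663/(-7586 + (6 - 2*(-175) + (63 + 50)*(-175))) = 72663/(-7586 + (6 + 350 + 113*(-175))) = 72663/(-7586 + (6 + 350 - 19775)) = 72663/(-7586 - 19419) = 72663/(-27005) = 72663*(-1/27005) = -72663/27005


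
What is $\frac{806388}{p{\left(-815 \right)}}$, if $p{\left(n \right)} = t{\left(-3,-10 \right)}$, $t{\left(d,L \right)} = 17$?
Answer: $\frac{806388}{17} \approx 47435.0$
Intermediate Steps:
$p{\left(n \right)} = 17$
$\frac{806388}{p{\left(-815 \right)}} = \frac{806388}{17}$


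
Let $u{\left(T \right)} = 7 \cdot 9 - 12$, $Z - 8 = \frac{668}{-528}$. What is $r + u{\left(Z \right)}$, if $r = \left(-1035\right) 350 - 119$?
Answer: $-362318$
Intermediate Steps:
$Z = \frac{889}{132}$ ($Z = 8 + \frac{668}{-528} = 8 + 668 \left(- \frac{1}{528}\right) = 8 - \frac{167}{132} = \frac{889}{132} \approx 6.7348$)
$u{\left(T \right)} = 51$ ($u{\left(T \right)} = 63 - 12 = 51$)
$r = -362369$ ($r = -362250 - 119 = -362369$)
$r + u{\left(Z \right)} = -362369 + 51 = -362318$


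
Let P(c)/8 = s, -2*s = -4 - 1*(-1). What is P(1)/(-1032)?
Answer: -1/86 ≈ -0.011628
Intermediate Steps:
s = 3/2 (s = -(-4 - 1*(-1))/2 = -(-4 + 1)/2 = -1/2*(-3) = 3/2 ≈ 1.5000)
P(c) = 12 (P(c) = 8*(3/2) = 12)
P(1)/(-1032) = 12/(-1032) = 12*(-1/1032) = -1/86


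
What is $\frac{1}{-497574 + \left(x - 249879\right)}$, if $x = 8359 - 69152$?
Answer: $- \frac{1}{808246} \approx -1.2372 \cdot 10^{-6}$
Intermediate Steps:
$x = -60793$ ($x = 8359 - 69152 = -60793$)
$\frac{1}{-497574 + \left(x - 249879\right)} = \frac{1}{-497574 - 310672} = \frac{1}{-808246} = - \frac{1}{808246}$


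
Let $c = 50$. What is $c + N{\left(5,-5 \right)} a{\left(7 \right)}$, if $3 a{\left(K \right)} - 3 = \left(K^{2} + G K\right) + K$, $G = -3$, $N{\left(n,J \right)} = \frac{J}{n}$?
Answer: $\frac{112}{3} \approx 37.333$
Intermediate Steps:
$a{\left(K \right)} = 1 - \frac{2 K}{3} + \frac{K^{2}}{3}$ ($a{\left(K \right)} = 1 + \frac{\left(K^{2} - 3 K\right) + K}{3} = 1 + \frac{K^{2} - 2 K}{3} = 1 + \left(- \frac{2 K}{3} + \frac{K^{2}}{3}\right) = 1 - \frac{2 K}{3} + \frac{K^{2}}{3}$)
$c + N{\left(5,-5 \right)} a{\left(7 \right)} = 50 + - \frac{5}{5} \left(1 - \frac{14}{3} + \frac{7^{2}}{3}\right) = 50 + \left(-5\right) \frac{1}{5} \left(1 - \frac{14}{3} + \frac{1}{3} \cdot 49\right) = 50 - \left(1 - \frac{14}{3} + \frac{49}{3}\right) = 50 - \frac{38}{3} = \frac{112}{3}$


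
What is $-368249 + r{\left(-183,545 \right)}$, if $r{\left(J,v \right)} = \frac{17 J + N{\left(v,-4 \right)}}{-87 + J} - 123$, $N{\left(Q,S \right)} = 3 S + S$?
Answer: $- \frac{99457313}{270} \approx -3.6836 \cdot 10^{5}$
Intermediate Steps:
$N{\left(Q,S \right)} = 4 S$
$r{\left(J,v \right)} = -123 + \frac{-16 + 17 J}{-87 + J}$ ($r{\left(J,v \right)} = \frac{17 J + 4 \left(-4\right)}{-87 + J} - 123 = \frac{17 J - 16}{-87 + J} - 123 = \frac{-16 + 17 J}{-87 + J} - 123 = -123 + \frac{-16 + 17 J}{-87 + J}$)
$-368249 + r{\left(-183,545 \right)} = -368249 + \frac{10685 - -19398}{-87 - 183} = -368249 + \frac{10685 + 19398}{-270} = -368249 - \frac{30083}{270} = - \frac{99457313}{270}$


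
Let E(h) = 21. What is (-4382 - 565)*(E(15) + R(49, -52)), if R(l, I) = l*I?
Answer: 12501069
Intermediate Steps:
R(l, I) = I*l
(-4382 - 565)*(E(15) + R(49, -52)) = (-4382 - 565)*(21 - 52*49) = -4947*(21 - 2548) = -4947*(-2527) = 12501069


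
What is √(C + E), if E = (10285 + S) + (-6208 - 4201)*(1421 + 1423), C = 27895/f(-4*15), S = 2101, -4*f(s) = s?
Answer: I*√266300553/3 ≈ 5439.6*I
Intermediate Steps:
f(s) = -s/4
C = 5579/3 (C = 27895/((-(-1)*15)) = 27895/((-¼*(-60))) = 27895/15 = 27895*(1/15) = 5579/3 ≈ 1859.7)
E = -29590810 (E = (10285 + 2101) + (-6208 - 4201)*(1421 + 1423) = 12386 - 10409*2844 = 12386 - 29603196 = -29590810)
√(C + E) = √(5579/3 - 29590810) = √(-88766851/3) = I*√266300553/3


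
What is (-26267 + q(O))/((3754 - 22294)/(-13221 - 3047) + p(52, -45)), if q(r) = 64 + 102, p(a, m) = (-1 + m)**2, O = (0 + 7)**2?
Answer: -106152767/8610407 ≈ -12.328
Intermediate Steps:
O = 49 (O = 7**2 = 49)
q(r) = 166
(-26267 + q(O))/((3754 - 22294)/(-13221 - 3047) + p(52, -45)) = (-26267 + 166)/((3754 - 22294)/(-13221 - 3047) + (-1 - 45)**2) = -26101/(-18540/(-16268) + (-46)**2) = -26101/(-18540*(-1/16268) + 2116) = -26101/(4635/4067 + 2116) = -26101/8610407/4067 = -26101*4067/8610407 = -106152767/8610407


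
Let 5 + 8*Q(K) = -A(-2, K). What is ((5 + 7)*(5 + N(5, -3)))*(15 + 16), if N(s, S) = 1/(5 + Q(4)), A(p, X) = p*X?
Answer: 82956/43 ≈ 1929.2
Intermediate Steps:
A(p, X) = X*p
Q(K) = -5/8 + K/4 (Q(K) = -5/8 + (-K*(-2))/8 = -5/8 + (-(-2)*K)/8 = -5/8 + (2*K)/8 = -5/8 + K/4)
N(s, S) = 8/43 (N(s, S) = 1/(5 + (-5/8 + (¼)*4)) = 1/(5 + (-5/8 + 1)) = 1/(5 + 3/8) = 1/(43/8) = 8/43)
((5 + 7)*(5 + N(5, -3)))*(15 + 16) = ((5 + 7)*(5 + 8/43))*(15 + 16) = (12*(223/43))*31 = (2676/43)*31 = 82956/43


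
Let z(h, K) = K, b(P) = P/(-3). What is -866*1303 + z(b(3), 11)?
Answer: -1128387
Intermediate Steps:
b(P) = -P/3 (b(P) = P*(-1/3) = -P/3)
-866*1303 + z(b(3), 11) = -866*1303 + 11 = -1128398 + 11 = -1128387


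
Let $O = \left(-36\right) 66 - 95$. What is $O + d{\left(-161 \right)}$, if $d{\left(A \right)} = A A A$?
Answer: $-4175752$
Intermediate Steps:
$d{\left(A \right)} = A^{3}$ ($d{\left(A \right)} = A^{2} A = A^{3}$)
$O = -2471$ ($O = -2376 - 95 = -2471$)
$O + d{\left(-161 \right)} = -2471 + \left(-161\right)^{3} = -2471 - 4173281 = -4175752$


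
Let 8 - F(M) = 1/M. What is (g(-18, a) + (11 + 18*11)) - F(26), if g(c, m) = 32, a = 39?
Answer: 6059/26 ≈ 233.04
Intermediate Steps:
F(M) = 8 - 1/M
(g(-18, a) + (11 + 18*11)) - F(26) = (32 + (11 + 18*11)) - (8 - 1/26) = (32 + (11 + 198)) - (8 - 1*1/26) = (32 + 209) - (8 - 1/26) = 241 - 1*207/26 = 241 - 207/26 = 6059/26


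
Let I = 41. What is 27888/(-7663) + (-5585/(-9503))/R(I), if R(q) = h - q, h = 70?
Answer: -7642772401/2111823181 ≈ -3.6190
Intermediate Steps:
R(q) = 70 - q
27888/(-7663) + (-5585/(-9503))/R(I) = 27888/(-7663) + (-5585/(-9503))/(70 - 1*41) = 27888*(-1/7663) + (-5585*(-1/9503))/(70 - 41) = -27888/7663 + (5585/9503)/29 = -27888/7663 + (5585/9503)*(1/29) = -27888/7663 + 5585/275587 = -7642772401/2111823181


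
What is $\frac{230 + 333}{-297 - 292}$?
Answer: $- \frac{563}{589} \approx -0.95586$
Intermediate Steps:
$\frac{230 + 333}{-297 - 292} = \frac{563}{-589} = 563 \left(- \frac{1}{589}\right) = - \frac{563}{589}$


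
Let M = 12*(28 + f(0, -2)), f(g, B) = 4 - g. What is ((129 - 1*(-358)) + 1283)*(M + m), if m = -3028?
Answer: -4679880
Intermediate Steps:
M = 384 (M = 12*(28 + (4 - 1*0)) = 12*(28 + (4 + 0)) = 12*(28 + 4) = 12*32 = 384)
((129 - 1*(-358)) + 1283)*(M + m) = ((129 - 1*(-358)) + 1283)*(384 - 3028) = ((129 + 358) + 1283)*(-2644) = (487 + 1283)*(-2644) = 1770*(-2644) = -4679880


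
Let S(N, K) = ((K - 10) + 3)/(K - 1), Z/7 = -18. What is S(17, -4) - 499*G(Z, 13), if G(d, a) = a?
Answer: -32424/5 ≈ -6484.8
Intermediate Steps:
Z = -126 (Z = 7*(-18) = -126)
S(N, K) = (-7 + K)/(-1 + K) (S(N, K) = ((-10 + K) + 3)/(-1 + K) = (-7 + K)/(-1 + K))
S(17, -4) - 499*G(Z, 13) = (-7 - 4)/(-1 - 4) - 499*13 = -11/(-5) - 6487 = -⅕*(-11) - 6487 = 11/5 - 6487 = -32424/5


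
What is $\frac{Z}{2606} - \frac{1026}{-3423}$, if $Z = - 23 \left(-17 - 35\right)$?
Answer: $\frac{1127944}{1486723} \approx 0.75868$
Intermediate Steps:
$Z = 1196$ ($Z = \left(-23\right) \left(-52\right) = 1196$)
$\frac{Z}{2606} - \frac{1026}{-3423} = \frac{1196}{2606} - \frac{1026}{-3423} = 1196 \cdot \frac{1}{2606} - - \frac{342}{1141} = \frac{598}{1303} + \frac{342}{1141} = \frac{1127944}{1486723}$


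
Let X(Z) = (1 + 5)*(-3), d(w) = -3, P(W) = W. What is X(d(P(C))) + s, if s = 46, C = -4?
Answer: 28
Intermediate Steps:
X(Z) = -18 (X(Z) = 6*(-3) = -18)
X(d(P(C))) + s = -18 + 46 = 28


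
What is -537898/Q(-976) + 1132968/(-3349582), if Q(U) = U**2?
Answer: -11807260591/13076768128 ≈ -0.90292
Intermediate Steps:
-537898/Q(-976) + 1132968/(-3349582) = -537898/((-976)**2) + 1132968/(-3349582) = -537898/952576 + 1132968*(-1/3349582) = -537898*1/952576 - 566484/1674791 = -4409/7808 - 566484/1674791 = -11807260591/13076768128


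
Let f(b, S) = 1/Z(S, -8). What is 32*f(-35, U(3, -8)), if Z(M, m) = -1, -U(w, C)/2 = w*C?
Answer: -32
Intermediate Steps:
U(w, C) = -2*C*w (U(w, C) = -2*w*C = -2*C*w)
f(b, S) = -1 (f(b, S) = 1/(-1) = -1)
32*f(-35, U(3, -8)) = 32*(-1) = -32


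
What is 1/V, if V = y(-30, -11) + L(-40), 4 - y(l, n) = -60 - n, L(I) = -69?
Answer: -1/16 ≈ -0.062500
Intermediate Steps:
y(l, n) = 64 + n (y(l, n) = 4 - (-60 - n) = 4 + (60 + n) = 64 + n)
V = -16 (V = (64 - 11) - 69 = 53 - 69 = -16)
1/V = 1/(-16) = -1/16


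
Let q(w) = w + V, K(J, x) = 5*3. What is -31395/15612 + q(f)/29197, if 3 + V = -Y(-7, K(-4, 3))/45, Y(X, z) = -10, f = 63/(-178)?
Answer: -244755884839/121704891588 ≈ -2.0111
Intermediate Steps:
f = -63/178 (f = 63*(-1/178) = -63/178 ≈ -0.35393)
K(J, x) = 15
V = -25/9 (V = -3 - 1*(-10)/45 = -3 + 10*(1/45) = -3 + 2/9 = -25/9 ≈ -2.7778)
q(w) = -25/9 + w (q(w) = w - 25/9 = -25/9 + w)
-31395/15612 + q(f)/29197 = -31395/15612 + (-25/9 - 63/178)/29197 = -31395*1/15612 - 5017/1602*1/29197 = -10465/5204 - 5017/46773594 = -244755884839/121704891588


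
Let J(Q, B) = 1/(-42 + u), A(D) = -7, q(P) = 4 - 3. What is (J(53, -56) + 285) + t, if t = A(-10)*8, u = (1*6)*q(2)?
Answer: 8243/36 ≈ 228.97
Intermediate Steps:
q(P) = 1
u = 6 (u = (1*6)*1 = 6*1 = 6)
t = -56 (t = -7*8 = -56)
J(Q, B) = -1/36 (J(Q, B) = 1/(-42 + 6) = 1/(-36) = -1/36)
(J(53, -56) + 285) + t = (-1/36 + 285) - 56 = 10259/36 - 56 = 8243/36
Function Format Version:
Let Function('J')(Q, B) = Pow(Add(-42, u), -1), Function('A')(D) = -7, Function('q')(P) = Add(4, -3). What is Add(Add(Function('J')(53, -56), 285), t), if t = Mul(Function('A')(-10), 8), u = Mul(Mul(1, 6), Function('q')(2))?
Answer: Rational(8243, 36) ≈ 228.97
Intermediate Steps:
Function('q')(P) = 1
u = 6 (u = Mul(Mul(1, 6), 1) = Mul(6, 1) = 6)
t = -56 (t = Mul(-7, 8) = -56)
Function('J')(Q, B) = Rational(-1, 36) (Function('J')(Q, B) = Pow(Add(-42, 6), -1) = Pow(-36, -1) = Rational(-1, 36))
Add(Add(Function('J')(53, -56), 285), t) = Add(Add(Rational(-1, 36), 285), -56) = Add(Rational(10259, 36), -56) = Rational(8243, 36)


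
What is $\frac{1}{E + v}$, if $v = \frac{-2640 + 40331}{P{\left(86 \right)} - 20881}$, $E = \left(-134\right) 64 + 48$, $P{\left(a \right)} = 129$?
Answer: $- \frac{20752}{177010747} \approx -0.00011724$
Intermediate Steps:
$E = -8528$ ($E = -8576 + 48 = -8528$)
$v = - \frac{37691}{20752}$ ($v = \frac{-2640 + 40331}{129 - 20881} = \frac{37691}{-20752} = 37691 \left(- \frac{1}{20752}\right) = - \frac{37691}{20752} \approx -1.8163$)
$\frac{1}{E + v} = \frac{1}{-8528 - \frac{37691}{20752}} = \frac{1}{- \frac{177010747}{20752}} = - \frac{20752}{177010747}$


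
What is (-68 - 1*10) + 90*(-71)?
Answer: -6468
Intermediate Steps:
(-68 - 1*10) + 90*(-71) = (-68 - 10) - 6390 = -78 - 6390 = -6468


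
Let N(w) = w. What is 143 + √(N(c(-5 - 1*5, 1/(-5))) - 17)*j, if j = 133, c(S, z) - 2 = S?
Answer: 143 + 665*I ≈ 143.0 + 665.0*I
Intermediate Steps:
c(S, z) = 2 + S
143 + √(N(c(-5 - 1*5, 1/(-5))) - 17)*j = 143 + √((2 + (-5 - 1*5)) - 17)*133 = 143 + √((2 + (-5 - 5)) - 17)*133 = 143 + √((2 - 10) - 17)*133 = 143 + √(-8 - 17)*133 = 143 + √(-25)*133 = 143 + (5*I)*133 = 143 + 665*I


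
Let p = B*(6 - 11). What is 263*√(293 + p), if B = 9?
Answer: 526*√62 ≈ 4141.7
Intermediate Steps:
p = -45 (p = 9*(6 - 11) = 9*(-5) = -45)
263*√(293 + p) = 263*√(293 - 45) = 263*√248 = 263*(2*√62) = 526*√62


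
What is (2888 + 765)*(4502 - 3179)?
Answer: 4832919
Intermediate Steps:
(2888 + 765)*(4502 - 3179) = 3653*1323 = 4832919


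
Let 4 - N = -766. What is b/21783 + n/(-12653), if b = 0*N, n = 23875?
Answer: -23875/12653 ≈ -1.8869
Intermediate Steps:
N = 770 (N = 4 - 1*(-766) = 4 + 766 = 770)
b = 0 (b = 0*770 = 0)
b/21783 + n/(-12653) = 0/21783 + 23875/(-12653) = 0*(1/21783) + 23875*(-1/12653) = 0 - 23875/12653 = -23875/12653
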